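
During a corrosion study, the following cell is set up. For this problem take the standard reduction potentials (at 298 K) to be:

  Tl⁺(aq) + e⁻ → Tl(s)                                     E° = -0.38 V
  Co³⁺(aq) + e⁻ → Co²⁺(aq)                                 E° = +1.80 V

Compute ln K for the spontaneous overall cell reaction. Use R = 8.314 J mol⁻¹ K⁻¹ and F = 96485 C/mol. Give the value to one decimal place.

84.9

Cathode: Co³⁺/Co²⁺; anode: Tl⁺/Tl. E°cell = (+1.80) − (-0.38) = +2.18 V, with n = 1.
ΔG° = −nFE° = −RT ln K, so ln K = nFE°/(RT) = (1)(96485)(+2.18) / ((8.314)(298)) = 84.897.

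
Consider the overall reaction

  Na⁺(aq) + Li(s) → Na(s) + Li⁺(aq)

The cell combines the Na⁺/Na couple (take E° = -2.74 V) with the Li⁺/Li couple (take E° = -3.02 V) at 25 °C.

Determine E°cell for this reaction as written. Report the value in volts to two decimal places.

The Na⁺/Na couple has the higher reduction potential, so it is the cathode; Li⁺/Li is oxidised at the anode.
E°cell = E°(cathode) − E°(anode) = (-2.74) − (-3.02) = +0.28 V.
Since E°cell > 0, the reaction is spontaneous under standard conditions.

+0.28 V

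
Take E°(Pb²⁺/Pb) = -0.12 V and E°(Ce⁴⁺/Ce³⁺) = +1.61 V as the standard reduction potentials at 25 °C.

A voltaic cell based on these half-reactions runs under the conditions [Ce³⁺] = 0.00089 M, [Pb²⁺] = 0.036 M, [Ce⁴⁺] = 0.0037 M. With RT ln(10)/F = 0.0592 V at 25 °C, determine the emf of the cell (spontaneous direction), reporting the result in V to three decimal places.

+1.809 V

Ce⁴⁺/Ce³⁺ is the cathode (higher E°), Pb²⁺/Pb the anode: E°cell = +1.61 − (-0.12) = +1.73 V, n = 2.
Overall: 2 Ce⁴⁺(aq) + Pb(s) → 2 Ce³⁺(aq) + Pb²⁺(aq)
Q = [Ce³⁺]^2·[Pb²⁺] / ([Ce⁴⁺]^2); log Q = -2.681.
E = E° − (0.0592/n) log Q = +1.73 − (0.0592/2)(-2.681) = +1.809 V.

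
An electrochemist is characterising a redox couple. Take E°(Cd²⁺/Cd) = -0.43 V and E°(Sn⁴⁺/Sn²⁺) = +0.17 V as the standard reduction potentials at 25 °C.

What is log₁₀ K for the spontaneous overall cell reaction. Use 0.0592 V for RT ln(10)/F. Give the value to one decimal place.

Cathode: Sn⁴⁺/Sn²⁺; anode: Cd²⁺/Cd. E°cell = +0.60 V, n = 2.
log K = nE°cell / 0.0592 = (2)(+0.60) / 0.0592 = 20.3.

20.3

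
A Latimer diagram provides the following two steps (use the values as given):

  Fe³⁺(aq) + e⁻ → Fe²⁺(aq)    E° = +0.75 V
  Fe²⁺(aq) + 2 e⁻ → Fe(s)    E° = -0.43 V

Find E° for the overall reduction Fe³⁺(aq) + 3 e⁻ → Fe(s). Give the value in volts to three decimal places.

Since ΔG° = −nFE° is additive over sequential reductions, n₃E°₃ = n₁E°₁ + n₂E°₂.
E°₃ = (1×+0.75 + 2×-0.43) / 3 = (-0.110) / 3 = -0.037 V.

-0.037 V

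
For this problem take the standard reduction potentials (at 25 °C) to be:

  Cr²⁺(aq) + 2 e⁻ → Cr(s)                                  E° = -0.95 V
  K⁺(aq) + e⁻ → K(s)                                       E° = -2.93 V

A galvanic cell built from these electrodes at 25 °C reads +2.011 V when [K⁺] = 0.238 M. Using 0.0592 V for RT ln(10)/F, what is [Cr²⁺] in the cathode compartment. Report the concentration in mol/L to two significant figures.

Cr²⁺/Cr is the cathode, K⁺/K the anode: E°cell = +1.98 V, n = 2.
Overall reaction: Cr²⁺(aq) + 2 K(s) → Cr(s) + 2 K⁺(aq); Q = [K⁺]^2/[Cr²⁺]^1.
From E = E° − (0.0592/n) log Q: log Q = (E° − E)·n/0.0592 = (+1.98 − (+2.011))·2/0.0592 = -1.0473.
So 1·log[Cr²⁺] = 2·log(0.238) − log Q = -1.2468 − (-1.0473) = -0.1995; [Cr²⁺] = 10^(-0.1995) ≈ 0.63 M.

0.63 M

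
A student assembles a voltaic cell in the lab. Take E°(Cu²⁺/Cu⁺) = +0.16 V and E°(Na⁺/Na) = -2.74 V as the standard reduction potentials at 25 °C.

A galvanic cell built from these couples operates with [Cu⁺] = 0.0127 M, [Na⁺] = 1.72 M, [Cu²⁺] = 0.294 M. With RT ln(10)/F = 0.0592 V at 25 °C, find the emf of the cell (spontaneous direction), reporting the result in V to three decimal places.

Cu²⁺/Cu⁺ is the cathode (higher E°), Na⁺/Na the anode: E°cell = +0.16 − (-2.74) = +2.90 V, n = 1.
Overall: Cu²⁺(aq) + Na(s) → Cu⁺(aq) + Na⁺(aq)
Q = [Cu⁺]·[Na⁺] / ([Cu²⁺]); log Q = -1.129.
E = E° − (0.0592/n) log Q = +2.90 − (0.0592/1)(-1.129) = +2.967 V.

+2.967 V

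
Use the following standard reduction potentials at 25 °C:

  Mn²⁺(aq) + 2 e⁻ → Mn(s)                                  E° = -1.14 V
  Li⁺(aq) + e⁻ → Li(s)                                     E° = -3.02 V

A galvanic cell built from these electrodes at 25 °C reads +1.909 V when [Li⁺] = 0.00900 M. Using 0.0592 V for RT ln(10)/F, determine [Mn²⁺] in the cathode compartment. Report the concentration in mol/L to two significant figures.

0.00077 M

Mn²⁺/Mn is the cathode, Li⁺/Li the anode: E°cell = +1.88 V, n = 2.
Overall reaction: Mn²⁺(aq) + 2 Li(s) → Mn(s) + 2 Li⁺(aq); Q = [Li⁺]^2/[Mn²⁺]^1.
From E = E° − (0.0592/n) log Q: log Q = (E° − E)·n/0.0592 = (+1.88 − (+1.909))·2/0.0592 = -0.9797.
So 1·log[Mn²⁺] = 2·log(0.009) − log Q = -4.0915 − (-0.9797) = -3.1118; [Mn²⁺] = 10^(-3.1118) ≈ 0.00077 M.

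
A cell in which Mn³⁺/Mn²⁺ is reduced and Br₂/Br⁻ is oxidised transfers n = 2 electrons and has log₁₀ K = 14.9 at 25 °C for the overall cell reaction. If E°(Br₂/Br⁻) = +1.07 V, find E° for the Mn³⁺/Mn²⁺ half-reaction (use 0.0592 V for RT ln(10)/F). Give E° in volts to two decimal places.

E°cell = (0.0592/n)·log K = (0.0592/2)(14.9) = +0.441 V.
Since Mn³⁺/Mn²⁺ is the cathode and Br₂/Br⁻ the anode, E°cell = E°(Mn³⁺/Mn²⁺) − E°(Br₂/Br⁻).
So E°(Mn³⁺/Mn²⁺) = E°cell + E°(Br₂/Br⁻) = +0.441 + (+1.07) = +1.51 V.

+1.51 V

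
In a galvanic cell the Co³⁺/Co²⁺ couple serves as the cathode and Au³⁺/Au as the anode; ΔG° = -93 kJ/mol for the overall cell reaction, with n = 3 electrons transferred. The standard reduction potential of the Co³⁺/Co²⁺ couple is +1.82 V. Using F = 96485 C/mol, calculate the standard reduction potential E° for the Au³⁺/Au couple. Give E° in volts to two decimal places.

+1.50 V

E°cell = −ΔG°/(nF) = −(-93×10³)/((3)(96485)) = +0.321 V.
Since Co³⁺/Co²⁺ is the cathode and Au³⁺/Au the anode, E°cell = E°(Co³⁺/Co²⁺) − E°(Au³⁺/Au).
So E°(Au³⁺/Au) = E°(Co³⁺/Co²⁺) − E°cell = (+1.82) − (+0.321) = +1.50 V.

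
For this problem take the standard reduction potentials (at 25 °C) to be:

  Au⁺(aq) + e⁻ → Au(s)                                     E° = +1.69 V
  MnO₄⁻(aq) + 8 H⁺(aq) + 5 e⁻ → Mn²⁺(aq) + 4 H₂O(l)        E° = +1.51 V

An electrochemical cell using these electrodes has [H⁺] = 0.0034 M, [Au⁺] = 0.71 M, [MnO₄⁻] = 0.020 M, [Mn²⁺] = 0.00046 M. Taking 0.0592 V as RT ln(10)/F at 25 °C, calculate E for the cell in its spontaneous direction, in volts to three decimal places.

Au⁺/Au is the cathode (higher E°), MnO₄⁻/Mn²⁺ the anode: E°cell = +1.69 − (+1.51) = +0.18 V, n = 5.
Overall: 5 Au⁺(aq) + Mn²⁺(aq) + 4 H₂O(l) → 5 Au(s) + MnO₄⁻(aq) + 8 H⁺(aq)
Q = [MnO₄⁻]·[H⁺]^8 / ([Au⁺]^5·[Mn²⁺]); log Q = -17.366.
E = E° − (0.0592/n) log Q = +0.18 − (0.0592/5)(-17.366) = +0.386 V.

+0.386 V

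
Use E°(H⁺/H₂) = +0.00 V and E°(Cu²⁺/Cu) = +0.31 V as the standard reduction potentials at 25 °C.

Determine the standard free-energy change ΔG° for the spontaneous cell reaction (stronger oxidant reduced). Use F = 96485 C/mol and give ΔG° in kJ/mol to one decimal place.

Cu²⁺/Cu (E° = +0.31 V) is the cathode; H⁺/H₂ (E° = +0.00 V) is the anode, so E°cell = +0.31 V.
Balancing electrons gives n = 2 (lcm of 2 and 2).
ΔG° = −nFE° = −(2)(96485)(+0.31) = -59,821 J = -59.8 kJ/mol.

-59.8 kJ/mol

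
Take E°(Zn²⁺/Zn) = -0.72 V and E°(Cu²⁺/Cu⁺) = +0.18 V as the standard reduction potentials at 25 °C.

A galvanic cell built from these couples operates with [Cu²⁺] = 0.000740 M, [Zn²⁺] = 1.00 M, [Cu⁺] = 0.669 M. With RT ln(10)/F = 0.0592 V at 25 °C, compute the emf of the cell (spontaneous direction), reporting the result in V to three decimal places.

Cu²⁺/Cu⁺ is the cathode (higher E°), Zn²⁺/Zn the anode: E°cell = +0.18 − (-0.72) = +0.90 V, n = 2.
Overall: 2 Cu²⁺(aq) + Zn(s) → 2 Cu⁺(aq) + Zn²⁺(aq)
Q = [Cu⁺]^2·[Zn²⁺] / ([Cu²⁺]^2); log Q = 5.912.
E = E° − (0.0592/n) log Q = +0.90 − (0.0592/2)(5.912) = +0.725 V.

+0.725 V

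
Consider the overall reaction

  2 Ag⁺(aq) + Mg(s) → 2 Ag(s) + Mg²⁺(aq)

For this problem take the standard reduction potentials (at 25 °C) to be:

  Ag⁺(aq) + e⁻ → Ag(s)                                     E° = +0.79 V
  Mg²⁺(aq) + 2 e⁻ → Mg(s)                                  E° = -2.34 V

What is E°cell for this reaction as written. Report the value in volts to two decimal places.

+3.13 V

The Ag⁺/Ag couple has the higher reduction potential, so it is the cathode; Mg²⁺/Mg is oxidised at the anode.
E°cell = E°(cathode) − E°(anode) = (+0.79) − (-2.34) = +3.13 V.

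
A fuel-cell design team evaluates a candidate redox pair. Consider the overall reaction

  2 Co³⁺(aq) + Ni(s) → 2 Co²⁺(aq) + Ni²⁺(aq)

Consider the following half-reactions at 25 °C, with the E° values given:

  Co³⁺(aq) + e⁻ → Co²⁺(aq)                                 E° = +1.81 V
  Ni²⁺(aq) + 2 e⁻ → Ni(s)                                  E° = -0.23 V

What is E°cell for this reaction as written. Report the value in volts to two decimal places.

The Co³⁺/Co²⁺ couple has the higher reduction potential, so it is the cathode; Ni²⁺/Ni is oxidised at the anode.
E°cell = E°(cathode) − E°(anode) = (+1.81) − (-0.23) = +2.04 V.

+2.04 V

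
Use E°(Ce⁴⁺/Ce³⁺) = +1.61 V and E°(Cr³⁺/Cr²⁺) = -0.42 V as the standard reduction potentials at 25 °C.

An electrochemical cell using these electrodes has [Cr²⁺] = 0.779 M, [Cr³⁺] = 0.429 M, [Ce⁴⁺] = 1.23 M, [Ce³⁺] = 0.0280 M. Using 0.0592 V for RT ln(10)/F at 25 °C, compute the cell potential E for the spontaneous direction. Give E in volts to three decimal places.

+2.143 V

Ce⁴⁺/Ce³⁺ is the cathode (higher E°), Cr³⁺/Cr²⁺ the anode: E°cell = +1.61 − (-0.42) = +2.03 V, n = 1.
Overall: Ce⁴⁺(aq) + Cr²⁺(aq) → Ce³⁺(aq) + Cr³⁺(aq)
Q = [Ce³⁺]·[Cr³⁺] / ([Ce⁴⁺]·[Cr²⁺]); log Q = -1.902.
E = E° − (0.0592/n) log Q = +2.03 − (0.0592/1)(-1.902) = +2.143 V.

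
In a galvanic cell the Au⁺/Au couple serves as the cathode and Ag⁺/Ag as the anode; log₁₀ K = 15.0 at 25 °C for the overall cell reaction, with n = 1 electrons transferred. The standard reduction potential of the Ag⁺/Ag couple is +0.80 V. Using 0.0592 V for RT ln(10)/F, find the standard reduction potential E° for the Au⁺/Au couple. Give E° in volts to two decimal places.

E°cell = (0.0592/n)·log K = (0.0592/1)(15.0) = +0.888 V.
Since Au⁺/Au is the cathode and Ag⁺/Ag the anode, E°cell = E°(Au⁺/Au) − E°(Ag⁺/Ag).
So E°(Au⁺/Au) = E°cell + E°(Ag⁺/Ag) = +0.888 + (+0.80) = +1.69 V.

+1.69 V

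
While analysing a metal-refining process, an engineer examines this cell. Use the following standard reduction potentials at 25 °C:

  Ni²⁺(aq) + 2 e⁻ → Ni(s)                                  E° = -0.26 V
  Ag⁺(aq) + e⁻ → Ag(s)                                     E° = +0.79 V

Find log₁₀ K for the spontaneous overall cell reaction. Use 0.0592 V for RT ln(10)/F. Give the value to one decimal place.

Cathode: Ag⁺/Ag; anode: Ni²⁺/Ni. E°cell = +1.05 V, n = 2.
log K = nE°cell / 0.0592 = (2)(+1.05) / 0.0592 = 35.5.

35.5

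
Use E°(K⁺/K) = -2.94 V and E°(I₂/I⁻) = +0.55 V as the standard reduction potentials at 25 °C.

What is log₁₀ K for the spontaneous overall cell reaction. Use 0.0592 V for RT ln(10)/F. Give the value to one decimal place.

Cathode: I₂/I⁻; anode: K⁺/K. E°cell = +3.49 V, n = 2.
log K = nE°cell / 0.0592 = (2)(+3.49) / 0.0592 = 117.9.

117.9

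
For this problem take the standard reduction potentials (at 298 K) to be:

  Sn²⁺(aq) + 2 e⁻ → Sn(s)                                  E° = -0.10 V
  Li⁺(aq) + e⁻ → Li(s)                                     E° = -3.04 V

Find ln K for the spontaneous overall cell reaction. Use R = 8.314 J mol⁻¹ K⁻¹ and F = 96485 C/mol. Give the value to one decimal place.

Cathode: Sn²⁺/Sn; anode: Li⁺/Li. E°cell = (-0.10) − (-3.04) = +2.94 V, with n = 2.
ΔG° = −nFE° = −RT ln K, so ln K = nFE°/(RT) = (2)(96485)(+2.94) / ((8.314)(298)) = 228.987.

229.0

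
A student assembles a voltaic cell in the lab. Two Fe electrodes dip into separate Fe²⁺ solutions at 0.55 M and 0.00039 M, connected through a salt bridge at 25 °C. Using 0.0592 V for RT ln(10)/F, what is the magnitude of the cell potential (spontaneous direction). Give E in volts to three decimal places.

For a concentration cell E°cell = 0. The 0.55 M side is the cathode (reduction is favoured where [Fe²⁺] is higher).
With n = 2, E = −(0.0592/2) log([Fe²⁺]ₐₙ/[Fe²⁺]꜀ₐₜ) = −(0.0592/2) log(0.00039/0.55) = −(0.0592/2)(-3.149) = +0.093 V.

+0.093 V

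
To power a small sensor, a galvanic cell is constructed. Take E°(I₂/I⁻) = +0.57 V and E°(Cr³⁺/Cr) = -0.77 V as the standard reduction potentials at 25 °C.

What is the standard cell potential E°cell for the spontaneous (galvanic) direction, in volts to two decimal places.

+1.34 V

The I₂/I⁻ couple has the higher reduction potential, so it is the cathode; Cr³⁺/Cr is oxidised at the anode.
E°cell = E°(cathode) − E°(anode) = (+0.57) − (-0.77) = +1.34 V.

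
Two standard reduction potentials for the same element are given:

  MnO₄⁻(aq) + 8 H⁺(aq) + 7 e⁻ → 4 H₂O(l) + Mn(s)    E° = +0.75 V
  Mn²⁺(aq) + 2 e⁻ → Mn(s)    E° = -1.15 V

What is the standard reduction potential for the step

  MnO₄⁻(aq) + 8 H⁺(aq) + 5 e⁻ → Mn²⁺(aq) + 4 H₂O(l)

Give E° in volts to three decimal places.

+1.510 V

Sequential free energies add, so n₃E°₃ = n₁E°₁ + n₂E°₂.
With n₃ = 7, and the known step contributing 2×(-1.15) V, the unknown satisfies 5·E° = 7×(+0.75) − 2×(-1.15) = +7.550.
E° = +7.550 / 5 = +1.510 V.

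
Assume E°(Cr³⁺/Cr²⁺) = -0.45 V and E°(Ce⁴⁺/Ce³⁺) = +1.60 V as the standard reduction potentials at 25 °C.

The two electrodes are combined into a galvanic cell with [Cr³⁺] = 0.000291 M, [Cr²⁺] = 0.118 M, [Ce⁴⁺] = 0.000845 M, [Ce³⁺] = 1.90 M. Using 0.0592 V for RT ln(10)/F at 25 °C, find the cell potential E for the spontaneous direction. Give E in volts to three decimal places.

Ce⁴⁺/Ce³⁺ is the cathode (higher E°), Cr³⁺/Cr²⁺ the anode: E°cell = +1.60 − (-0.45) = +2.05 V, n = 1.
Overall: Ce⁴⁺(aq) + Cr²⁺(aq) → Ce³⁺(aq) + Cr³⁺(aq)
Q = [Ce³⁺]·[Cr³⁺] / ([Ce⁴⁺]·[Cr²⁺]); log Q = 0.744.
E = E° − (0.0592/n) log Q = +2.05 − (0.0592/1)(0.744) = +2.006 V.

+2.006 V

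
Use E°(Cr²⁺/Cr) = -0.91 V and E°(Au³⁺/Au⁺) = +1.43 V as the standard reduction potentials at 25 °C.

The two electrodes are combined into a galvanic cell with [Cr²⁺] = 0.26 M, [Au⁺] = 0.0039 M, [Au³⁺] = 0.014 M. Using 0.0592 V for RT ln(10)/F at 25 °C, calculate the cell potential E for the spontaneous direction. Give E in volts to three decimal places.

Au³⁺/Au⁺ is the cathode (higher E°), Cr²⁺/Cr the anode: E°cell = +1.43 − (-0.91) = +2.34 V, n = 2.
Overall: Au³⁺(aq) + Cr(s) → Au⁺(aq) + Cr²⁺(aq)
Q = [Au⁺]·[Cr²⁺] / ([Au³⁺]); log Q = -1.140.
E = E° − (0.0592/n) log Q = +2.34 − (0.0592/2)(-1.140) = +2.374 V.

+2.374 V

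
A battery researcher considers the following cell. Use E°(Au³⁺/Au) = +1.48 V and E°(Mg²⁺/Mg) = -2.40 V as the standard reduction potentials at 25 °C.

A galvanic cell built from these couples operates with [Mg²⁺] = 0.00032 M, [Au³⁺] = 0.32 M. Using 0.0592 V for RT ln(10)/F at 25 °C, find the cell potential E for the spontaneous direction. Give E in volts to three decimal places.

+3.974 V

Au³⁺/Au is the cathode (higher E°), Mg²⁺/Mg the anode: E°cell = +1.48 − (-2.40) = +3.88 V, n = 6.
Overall: 2 Au³⁺(aq) + 3 Mg(s) → 2 Au(s) + 3 Mg²⁺(aq)
Q = [Mg²⁺]^3 / ([Au³⁺]^2); log Q = -9.495.
E = E° − (0.0592/n) log Q = +3.88 − (0.0592/6)(-9.495) = +3.974 V.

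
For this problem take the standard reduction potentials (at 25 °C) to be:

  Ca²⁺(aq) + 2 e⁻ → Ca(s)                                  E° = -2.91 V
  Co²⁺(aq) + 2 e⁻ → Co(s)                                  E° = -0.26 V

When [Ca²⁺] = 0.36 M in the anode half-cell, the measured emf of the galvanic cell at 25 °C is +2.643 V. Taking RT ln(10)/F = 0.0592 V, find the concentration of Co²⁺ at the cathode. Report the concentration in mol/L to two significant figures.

0.21 M

Co²⁺/Co is the cathode, Ca²⁺/Ca the anode: E°cell = +2.65 V, n = 2.
Overall reaction: Co²⁺(aq) + Ca(s) → Co(s) + Ca²⁺(aq); Q = [Ca²⁺]^1/[Co²⁺]^1.
From E = E° − (0.0592/n) log Q: log Q = (E° − E)·n/0.0592 = (+2.65 − (+2.643))·2/0.0592 = 0.2365.
So 1·log[Co²⁺] = 1·log(0.36) − log Q = -0.4437 − (0.2365) = -0.6802; [Co²⁺] = 10^(-0.6802) ≈ 0.21 M.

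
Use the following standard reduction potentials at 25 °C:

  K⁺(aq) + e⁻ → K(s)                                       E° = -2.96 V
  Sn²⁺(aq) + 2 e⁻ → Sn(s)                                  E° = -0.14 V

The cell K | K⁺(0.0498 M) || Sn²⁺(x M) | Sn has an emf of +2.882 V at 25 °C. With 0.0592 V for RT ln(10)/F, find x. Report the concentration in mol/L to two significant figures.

0.31 M

Sn²⁺/Sn is the cathode, K⁺/K the anode: E°cell = +2.82 V, n = 2.
Overall reaction: Sn²⁺(aq) + 2 K(s) → Sn(s) + 2 K⁺(aq); Q = [K⁺]^2/[Sn²⁺]^1.
From E = E° − (0.0592/n) log Q: log Q = (E° − E)·n/0.0592 = (+2.82 − (+2.882))·2/0.0592 = -2.0946.
So 1·log[Sn²⁺] = 2·log(0.0498) − log Q = -2.6055 − (-2.0946) = -0.5109; [Sn²⁺] = 10^(-0.5109) ≈ 0.31 M.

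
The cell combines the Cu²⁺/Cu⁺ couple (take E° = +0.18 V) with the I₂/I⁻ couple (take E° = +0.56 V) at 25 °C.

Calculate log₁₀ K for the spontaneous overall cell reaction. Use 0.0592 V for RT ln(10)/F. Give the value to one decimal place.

Cathode: I₂/I⁻; anode: Cu²⁺/Cu⁺. E°cell = +0.38 V, n = 2.
log K = nE°cell / 0.0592 = (2)(+0.38) / 0.0592 = 12.8.

12.8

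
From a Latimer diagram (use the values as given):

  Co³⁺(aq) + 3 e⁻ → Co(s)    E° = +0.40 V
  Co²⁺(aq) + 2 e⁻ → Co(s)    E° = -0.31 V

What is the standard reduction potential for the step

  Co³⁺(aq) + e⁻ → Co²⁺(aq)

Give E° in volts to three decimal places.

Sequential free energies add, so n₃E°₃ = n₁E°₁ + n₂E°₂.
With n₃ = 3, and the known step contributing 2×(-0.31) V, the unknown satisfies 1·E° = 3×(+0.40) − 2×(-0.31) = +1.820.
E° = +1.820 / 1 = +1.820 V.

+1.820 V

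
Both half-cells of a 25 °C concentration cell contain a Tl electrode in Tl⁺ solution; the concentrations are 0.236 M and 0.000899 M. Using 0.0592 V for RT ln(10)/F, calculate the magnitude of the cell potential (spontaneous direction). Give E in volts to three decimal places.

+0.143 V

For a concentration cell E°cell = 0. The 0.236 M side is the cathode (reduction is favoured where [Tl⁺] is higher).
With n = 1, E = −(0.0592/1) log([Tl⁺]ₐₙ/[Tl⁺]꜀ₐₜ) = −(0.0592/1) log(0.000899/0.236) = −(0.0592/1)(-2.419) = +0.143 V.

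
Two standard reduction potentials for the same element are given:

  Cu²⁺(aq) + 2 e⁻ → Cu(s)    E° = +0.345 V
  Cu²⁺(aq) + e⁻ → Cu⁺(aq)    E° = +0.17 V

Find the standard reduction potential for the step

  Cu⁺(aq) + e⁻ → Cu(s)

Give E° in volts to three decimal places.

+0.520 V

Sequential free energies add, so n₃E°₃ = n₁E°₁ + n₂E°₂.
With n₃ = 2, and the known step contributing 1×(+0.17) V, the unknown satisfies 1·E° = 2×(+0.345) − 1×(+0.17) = +0.520.
E° = +0.520 / 1 = +0.520 V.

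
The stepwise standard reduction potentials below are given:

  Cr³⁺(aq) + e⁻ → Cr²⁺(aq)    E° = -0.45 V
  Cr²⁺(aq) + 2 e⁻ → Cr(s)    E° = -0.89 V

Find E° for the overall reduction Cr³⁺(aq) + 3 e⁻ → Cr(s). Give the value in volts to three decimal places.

-0.743 V

Adding the free-energy changes (−nFE°) of the two steps gives −n₃FE°₃ = −n₁FE°₁ − n₂FE°₂.
E°₃ = (1×-0.45 + 2×-0.89) / 3 = (-2.230) / 3 = -0.743 V.
Simply averaging or adding the two E° values would be wrong; the electron-weighted sum is required.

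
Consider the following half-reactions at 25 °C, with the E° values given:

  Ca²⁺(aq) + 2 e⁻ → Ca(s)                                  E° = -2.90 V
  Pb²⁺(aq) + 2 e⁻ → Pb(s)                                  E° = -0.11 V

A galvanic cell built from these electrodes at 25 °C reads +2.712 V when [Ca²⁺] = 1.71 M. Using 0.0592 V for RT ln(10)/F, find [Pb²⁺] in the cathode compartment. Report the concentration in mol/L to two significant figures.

0.0040 M

Pb²⁺/Pb is the cathode, Ca²⁺/Ca the anode: E°cell = +2.79 V, n = 2.
Overall reaction: Pb²⁺(aq) + Ca(s) → Pb(s) + Ca²⁺(aq); Q = [Ca²⁺]^1/[Pb²⁺]^1.
From E = E° − (0.0592/n) log Q: log Q = (E° − E)·n/0.0592 = (+2.79 − (+2.712))·2/0.0592 = 2.6351.
So 1·log[Pb²⁺] = 1·log(1.71) − log Q = 0.2330 − (2.6351) = -2.4021; [Pb²⁺] = 10^(-2.4021) ≈ 0.0040 M.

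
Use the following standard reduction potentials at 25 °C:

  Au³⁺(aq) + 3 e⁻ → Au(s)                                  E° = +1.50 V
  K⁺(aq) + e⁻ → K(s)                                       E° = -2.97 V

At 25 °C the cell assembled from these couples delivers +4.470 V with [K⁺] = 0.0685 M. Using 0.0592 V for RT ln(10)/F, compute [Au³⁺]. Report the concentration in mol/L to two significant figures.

Au³⁺/Au is the cathode, K⁺/K the anode: E°cell = +4.47 V, n = 3.
Overall reaction: Au³⁺(aq) + 3 K(s) → Au(s) + 3 K⁺(aq); Q = [K⁺]^3/[Au³⁺]^1.
From E = E° − (0.0592/n) log Q: log Q = (E° − E)·n/0.0592 = (+4.47 − (+4.470))·3/0.0592 = 0.0000.
So 1·log[Au³⁺] = 3·log(0.0685) − log Q = -3.4929 − (0.0000) = -3.4929; [Au³⁺] = 10^(-3.4929) ≈ 0.00032 M.

0.00032 M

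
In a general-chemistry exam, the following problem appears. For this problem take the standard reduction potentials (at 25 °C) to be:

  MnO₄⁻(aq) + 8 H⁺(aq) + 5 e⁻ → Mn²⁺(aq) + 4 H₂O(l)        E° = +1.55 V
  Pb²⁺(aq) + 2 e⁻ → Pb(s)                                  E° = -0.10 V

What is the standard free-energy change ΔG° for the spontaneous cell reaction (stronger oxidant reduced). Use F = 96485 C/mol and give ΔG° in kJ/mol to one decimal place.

-1592.0 kJ/mol

MnO₄⁻/Mn²⁺ (E° = +1.55 V) is the cathode; Pb²⁺/Pb (E° = -0.10 V) is the anode, so E°cell = +1.65 V.
Balancing electrons gives n = 10 (lcm of 5 and 2).
ΔG° = −nFE° = −(10)(96485)(+1.65) = -1,592,002 J = -1592.0 kJ/mol.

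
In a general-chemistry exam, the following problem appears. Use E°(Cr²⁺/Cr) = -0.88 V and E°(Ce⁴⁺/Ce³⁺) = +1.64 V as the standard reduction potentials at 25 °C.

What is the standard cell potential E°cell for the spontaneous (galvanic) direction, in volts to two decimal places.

+2.52 V

The Ce⁴⁺/Ce³⁺ couple has the higher reduction potential, so it is the cathode; Cr²⁺/Cr is oxidised at the anode.
E°cell = E°(cathode) − E°(anode) = (+1.64) − (-0.88) = +2.52 V.
Since E°cell > 0, the reaction is spontaneous under standard conditions.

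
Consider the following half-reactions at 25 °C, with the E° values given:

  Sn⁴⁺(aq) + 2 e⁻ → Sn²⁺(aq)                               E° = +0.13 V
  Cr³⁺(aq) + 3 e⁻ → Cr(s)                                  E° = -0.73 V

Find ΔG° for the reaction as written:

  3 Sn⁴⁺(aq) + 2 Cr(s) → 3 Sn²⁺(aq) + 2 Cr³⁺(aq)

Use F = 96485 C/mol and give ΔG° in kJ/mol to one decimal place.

-497.9 kJ/mol

As written, Sn⁴⁺/Sn²⁺ is reduced (cathode) and Cr³⁺/Cr is oxidised (anode), so E°cell = (+0.13) − (-0.73) = +0.86 V.
Balancing electrons gives n = 6.
ΔG° = −nFE° = −(6)(96485)(+0.86) = -497,863 J = -497.9 kJ/mol.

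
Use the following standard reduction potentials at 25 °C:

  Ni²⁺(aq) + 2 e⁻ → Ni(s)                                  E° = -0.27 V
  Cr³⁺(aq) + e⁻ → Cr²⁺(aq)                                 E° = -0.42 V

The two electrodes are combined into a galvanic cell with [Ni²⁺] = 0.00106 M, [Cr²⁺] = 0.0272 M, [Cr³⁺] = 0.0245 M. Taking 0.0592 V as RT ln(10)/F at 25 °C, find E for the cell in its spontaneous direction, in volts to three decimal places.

Ni²⁺/Ni is the cathode (higher E°), Cr³⁺/Cr²⁺ the anode: E°cell = -0.27 − (-0.42) = +0.15 V, n = 2.
Overall: Ni²⁺(aq) + 2 Cr²⁺(aq) → Ni(s) + 2 Cr³⁺(aq)
Q = [Cr³⁺]^2 / ([Ni²⁺]·[Cr²⁺]^2); log Q = 2.884.
E = E° − (0.0592/n) log Q = +0.15 − (0.0592/2)(2.884) = +0.065 V.

+0.065 V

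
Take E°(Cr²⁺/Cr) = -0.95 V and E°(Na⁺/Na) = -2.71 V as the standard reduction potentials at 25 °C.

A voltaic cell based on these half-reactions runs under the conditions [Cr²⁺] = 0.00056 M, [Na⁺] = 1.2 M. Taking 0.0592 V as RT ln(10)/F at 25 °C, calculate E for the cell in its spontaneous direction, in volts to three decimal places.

+1.659 V

Cr²⁺/Cr is the cathode (higher E°), Na⁺/Na the anode: E°cell = -0.95 − (-2.71) = +1.76 V, n = 2.
Overall: Cr²⁺(aq) + 2 Na(s) → Cr(s) + 2 Na⁺(aq)
Q = [Na⁺]^2 / ([Cr²⁺]); log Q = 3.410.
E = E° − (0.0592/n) log Q = +1.76 − (0.0592/2)(3.410) = +1.659 V.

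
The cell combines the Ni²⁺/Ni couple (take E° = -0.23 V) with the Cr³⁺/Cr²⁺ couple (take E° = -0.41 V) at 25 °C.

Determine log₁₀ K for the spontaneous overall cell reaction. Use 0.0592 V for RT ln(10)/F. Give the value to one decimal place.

Cathode: Ni²⁺/Ni; anode: Cr³⁺/Cr²⁺. E°cell = +0.18 V, n = 2.
log K = nE°cell / 0.0592 = (2)(+0.18) / 0.0592 = 6.1.

6.1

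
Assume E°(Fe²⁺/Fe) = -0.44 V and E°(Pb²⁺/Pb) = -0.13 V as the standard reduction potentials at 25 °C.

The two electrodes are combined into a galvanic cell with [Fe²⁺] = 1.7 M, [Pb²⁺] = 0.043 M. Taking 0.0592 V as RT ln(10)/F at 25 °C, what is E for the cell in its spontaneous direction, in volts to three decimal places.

Pb²⁺/Pb is the cathode (higher E°), Fe²⁺/Fe the anode: E°cell = -0.13 − (-0.44) = +0.31 V, n = 2.
Overall: Pb²⁺(aq) + Fe(s) → Pb(s) + Fe²⁺(aq)
Q = [Fe²⁺] / ([Pb²⁺]); log Q = 1.597.
E = E° − (0.0592/n) log Q = +0.31 − (0.0592/2)(1.597) = +0.263 V.

+0.263 V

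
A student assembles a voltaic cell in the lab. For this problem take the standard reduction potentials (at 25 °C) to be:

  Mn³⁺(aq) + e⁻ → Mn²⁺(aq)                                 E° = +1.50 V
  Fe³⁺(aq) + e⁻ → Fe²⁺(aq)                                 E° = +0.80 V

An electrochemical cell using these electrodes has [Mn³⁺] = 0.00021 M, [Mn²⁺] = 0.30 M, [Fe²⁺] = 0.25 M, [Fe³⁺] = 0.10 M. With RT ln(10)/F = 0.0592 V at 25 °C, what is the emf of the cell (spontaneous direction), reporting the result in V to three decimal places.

+0.537 V

Mn³⁺/Mn²⁺ is the cathode (higher E°), Fe³⁺/Fe²⁺ the anode: E°cell = +1.50 − (+0.80) = +0.70 V, n = 1.
Overall: Mn³⁺(aq) + Fe²⁺(aq) → Mn²⁺(aq) + Fe³⁺(aq)
Q = [Mn²⁺]·[Fe³⁺] / ([Mn³⁺]·[Fe²⁺]); log Q = 2.757.
E = E° − (0.0592/n) log Q = +0.70 − (0.0592/1)(2.757) = +0.537 V.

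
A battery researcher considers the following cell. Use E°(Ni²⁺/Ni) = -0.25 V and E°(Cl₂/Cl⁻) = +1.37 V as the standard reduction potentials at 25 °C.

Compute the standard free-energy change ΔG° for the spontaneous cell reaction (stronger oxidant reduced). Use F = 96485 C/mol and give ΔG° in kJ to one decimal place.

Cl₂/Cl⁻ (E° = +1.37 V) is the cathode; Ni²⁺/Ni (E° = -0.25 V) is the anode, so E°cell = +1.62 V.
Balancing electrons gives n = 2 (lcm of 2 and 2).
ΔG° = −nFE° = −(2)(96485)(+1.62) = -312,611 J = -312.6 kJ.

-312.6 kJ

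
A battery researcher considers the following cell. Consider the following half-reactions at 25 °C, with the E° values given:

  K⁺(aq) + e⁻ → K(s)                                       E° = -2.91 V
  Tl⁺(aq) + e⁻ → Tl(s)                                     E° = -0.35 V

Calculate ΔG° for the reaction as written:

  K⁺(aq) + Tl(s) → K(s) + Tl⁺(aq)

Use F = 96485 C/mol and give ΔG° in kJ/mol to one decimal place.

+247.0 kJ/mol

As written, K⁺/K is reduced (cathode) and Tl⁺/Tl is oxidised (anode), so E°cell = (-2.91) − (-0.35) = -2.56 V.
Balancing electrons gives n = 1.
ΔG° = −nFE° = −(1)(96485)(-2.56) = 247,002 J = +247.0 kJ/mol.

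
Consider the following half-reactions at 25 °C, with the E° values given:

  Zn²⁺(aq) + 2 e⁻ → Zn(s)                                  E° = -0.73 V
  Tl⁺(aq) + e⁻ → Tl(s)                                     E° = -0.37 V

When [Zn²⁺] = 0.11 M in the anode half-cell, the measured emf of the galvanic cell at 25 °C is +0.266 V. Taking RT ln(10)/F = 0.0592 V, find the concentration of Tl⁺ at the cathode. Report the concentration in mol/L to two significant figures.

0.0086 M

Tl⁺/Tl is the cathode, Zn²⁺/Zn the anode: E°cell = +0.36 V, n = 2.
Overall reaction: 2 Tl⁺(aq) + Zn(s) → 2 Tl(s) + Zn²⁺(aq); Q = [Zn²⁺]^1/[Tl⁺]^2.
From E = E° − (0.0592/n) log Q: log Q = (E° − E)·n/0.0592 = (+0.36 − (+0.266))·2/0.0592 = 3.1757.
So 2·log[Tl⁺] = 1·log(0.11) − log Q = -0.9586 − (3.1757) = -4.1343; log[Tl⁺] = -4.1343 / 2 = -2.0671; [Tl⁺] = 10^(-2.0671) ≈ 0.0086 M.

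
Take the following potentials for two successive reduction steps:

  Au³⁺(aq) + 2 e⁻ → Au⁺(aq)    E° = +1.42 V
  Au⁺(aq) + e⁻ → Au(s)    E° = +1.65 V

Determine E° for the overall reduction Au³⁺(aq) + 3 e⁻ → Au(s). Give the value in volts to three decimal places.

+1.497 V

Since ΔG° = −nFE° is additive over sequential reductions, n₃E°₃ = n₁E°₁ + n₂E°₂.
E°₃ = (2×+1.42 + 1×+1.65) / 3 = (+4.490) / 3 = +1.497 V.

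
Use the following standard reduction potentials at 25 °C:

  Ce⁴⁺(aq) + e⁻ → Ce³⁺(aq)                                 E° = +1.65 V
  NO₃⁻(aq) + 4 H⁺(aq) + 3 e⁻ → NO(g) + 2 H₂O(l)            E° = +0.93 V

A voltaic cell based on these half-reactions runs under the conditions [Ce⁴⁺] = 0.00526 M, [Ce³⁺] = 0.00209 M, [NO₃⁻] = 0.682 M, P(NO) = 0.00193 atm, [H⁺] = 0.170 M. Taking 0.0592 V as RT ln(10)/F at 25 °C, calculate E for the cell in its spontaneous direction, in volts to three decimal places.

+0.754 V

Ce⁴⁺/Ce³⁺ is the cathode (higher E°), NO₃⁻/NO the anode: E°cell = +1.65 − (+0.93) = +0.72 V, n = 3.
Overall: 3 Ce⁴⁺(aq) + NO(g) + 2 H₂O(l) → 3 Ce³⁺(aq) + NO₃⁻(aq) + 4 H⁺(aq)
Q = [Ce³⁺]^3·[NO₃⁻]·[H⁺]^4 / ([Ce⁴⁺]^3·P(NO)); log Q = -1.732.
E = E° − (0.0592/n) log Q = +0.72 − (0.0592/3)(-1.732) = +0.754 V.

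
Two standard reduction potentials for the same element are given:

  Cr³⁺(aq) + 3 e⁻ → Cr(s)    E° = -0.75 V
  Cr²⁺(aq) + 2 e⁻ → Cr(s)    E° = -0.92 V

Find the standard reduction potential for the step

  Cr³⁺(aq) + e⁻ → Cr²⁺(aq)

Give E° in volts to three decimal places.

Sequential free energies add, so n₃E°₃ = n₁E°₁ + n₂E°₂.
With n₃ = 3, and the known step contributing 2×(-0.92) V, the unknown satisfies 1·E° = 3×(-0.75) − 2×(-0.92) = -0.410.
E° = -0.410 / 1 = -0.410 V.

-0.410 V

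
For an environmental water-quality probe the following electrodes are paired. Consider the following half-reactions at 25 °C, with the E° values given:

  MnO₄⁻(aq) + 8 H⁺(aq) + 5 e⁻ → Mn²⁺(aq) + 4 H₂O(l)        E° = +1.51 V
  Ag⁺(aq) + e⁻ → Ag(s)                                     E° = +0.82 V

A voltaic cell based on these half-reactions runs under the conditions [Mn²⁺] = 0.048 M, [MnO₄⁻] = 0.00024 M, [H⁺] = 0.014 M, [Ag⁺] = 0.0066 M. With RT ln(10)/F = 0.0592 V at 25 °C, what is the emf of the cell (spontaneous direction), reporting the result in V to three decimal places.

MnO₄⁻/Mn²⁺ is the cathode (higher E°), Ag⁺/Ag the anode: E°cell = +1.51 − (+0.82) = +0.69 V, n = 5.
Overall: MnO₄⁻(aq) + 8 H⁺(aq) + 5 Ag(s) → Mn²⁺(aq) + 4 H₂O(l) + 5 Ag⁺(aq)
Q = [Mn²⁺]·[Ag⁺]^5 / ([MnO₄⁻]·[H⁺]^8); log Q = 6.230.
E = E° − (0.0592/n) log Q = +0.69 − (0.0592/5)(6.230) = +0.616 V.

+0.616 V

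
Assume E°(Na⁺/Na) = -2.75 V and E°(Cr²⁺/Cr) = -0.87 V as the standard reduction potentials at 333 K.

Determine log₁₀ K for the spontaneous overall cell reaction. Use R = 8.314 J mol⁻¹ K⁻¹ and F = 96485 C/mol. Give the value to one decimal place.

56.9

Cathode: Cr²⁺/Cr; anode: Na⁺/Na. E°cell = (-0.87) − (-2.75) = +1.88 V, with n = 2.
ΔG° = −nFE° = −RT ln K, so ln K = nFE°/(RT) = (2)(96485)(+1.88) / ((8.314)(333)) = 131.037.
log₁₀ K = 131.037 / ln 10 = 56.9.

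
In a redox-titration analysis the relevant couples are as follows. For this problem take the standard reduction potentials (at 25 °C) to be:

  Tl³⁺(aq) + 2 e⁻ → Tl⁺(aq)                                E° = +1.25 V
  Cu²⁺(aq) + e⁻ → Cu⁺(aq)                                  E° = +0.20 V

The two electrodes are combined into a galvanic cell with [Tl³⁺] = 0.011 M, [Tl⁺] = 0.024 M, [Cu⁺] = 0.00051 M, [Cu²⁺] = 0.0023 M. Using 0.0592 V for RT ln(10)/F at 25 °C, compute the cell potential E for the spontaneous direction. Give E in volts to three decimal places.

Tl³⁺/Tl⁺ is the cathode (higher E°), Cu²⁺/Cu⁺ the anode: E°cell = +1.25 − (+0.20) = +1.05 V, n = 2.
Overall: Tl³⁺(aq) + 2 Cu⁺(aq) → Tl⁺(aq) + 2 Cu²⁺(aq)
Q = [Tl⁺]·[Cu²⁺]^2 / ([Tl³⁺]·[Cu⁺]^2); log Q = 1.647.
E = E° − (0.0592/n) log Q = +1.05 − (0.0592/2)(1.647) = +1.001 V.

+1.001 V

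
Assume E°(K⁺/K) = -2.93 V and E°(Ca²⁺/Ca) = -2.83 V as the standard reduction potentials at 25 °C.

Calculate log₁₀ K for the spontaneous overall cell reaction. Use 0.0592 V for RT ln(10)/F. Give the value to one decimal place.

Cathode: Ca²⁺/Ca; anode: K⁺/K. E°cell = +0.10 V, n = 2.
log K = nE°cell / 0.0592 = (2)(+0.10) / 0.0592 = 3.4.

3.4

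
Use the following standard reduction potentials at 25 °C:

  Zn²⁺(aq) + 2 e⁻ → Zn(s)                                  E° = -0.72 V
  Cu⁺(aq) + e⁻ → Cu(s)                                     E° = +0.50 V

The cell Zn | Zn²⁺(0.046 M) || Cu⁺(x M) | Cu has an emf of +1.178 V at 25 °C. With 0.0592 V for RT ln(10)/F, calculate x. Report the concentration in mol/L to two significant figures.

0.042 M

Cu⁺/Cu is the cathode, Zn²⁺/Zn the anode: E°cell = +1.22 V, n = 2.
Overall reaction: 2 Cu⁺(aq) + Zn(s) → 2 Cu(s) + Zn²⁺(aq); Q = [Zn²⁺]^1/[Cu⁺]^2.
From E = E° − (0.0592/n) log Q: log Q = (E° − E)·n/0.0592 = (+1.22 − (+1.178))·2/0.0592 = 1.4189.
So 2·log[Cu⁺] = 1·log(0.046) − log Q = -1.3372 − (1.4189) = -2.7561; log[Cu⁺] = -2.7561 / 2 = -1.3780; [Cu⁺] = 10^(-1.3780) ≈ 0.042 M.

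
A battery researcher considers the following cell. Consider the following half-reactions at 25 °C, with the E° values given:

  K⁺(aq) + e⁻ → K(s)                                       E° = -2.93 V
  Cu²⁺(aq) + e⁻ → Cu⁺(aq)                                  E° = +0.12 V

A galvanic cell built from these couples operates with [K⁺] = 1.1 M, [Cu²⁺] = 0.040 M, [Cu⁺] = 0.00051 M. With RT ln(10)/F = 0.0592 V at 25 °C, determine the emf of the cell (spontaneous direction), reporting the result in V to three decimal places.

+3.160 V

Cu²⁺/Cu⁺ is the cathode (higher E°), K⁺/K the anode: E°cell = +0.12 − (-2.93) = +3.05 V, n = 1.
Overall: Cu²⁺(aq) + K(s) → Cu⁺(aq) + K⁺(aq)
Q = [Cu⁺]·[K⁺] / ([Cu²⁺]); log Q = -1.853.
E = E° − (0.0592/n) log Q = +3.05 − (0.0592/1)(-1.853) = +3.160 V.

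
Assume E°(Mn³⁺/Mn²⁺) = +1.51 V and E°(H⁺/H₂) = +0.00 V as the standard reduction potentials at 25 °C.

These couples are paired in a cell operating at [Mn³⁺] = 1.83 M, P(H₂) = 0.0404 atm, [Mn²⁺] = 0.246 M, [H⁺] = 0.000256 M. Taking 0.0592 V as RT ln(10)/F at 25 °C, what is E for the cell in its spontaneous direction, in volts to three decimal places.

Mn³⁺/Mn²⁺ is the cathode (higher E°), H⁺/H₂ the anode: E°cell = +1.51 − (+0.00) = +1.51 V, n = 2.
Overall: 2 Mn³⁺(aq) + H₂(g) → 2 Mn²⁺(aq) + 2 H⁺(aq)
Q = [Mn²⁺]^2·[H⁺]^2 / ([Mn³⁺]^2·P(H₂)); log Q = -7.533.
E = E° − (0.0592/n) log Q = +1.51 − (0.0592/2)(-7.533) = +1.733 V.

+1.733 V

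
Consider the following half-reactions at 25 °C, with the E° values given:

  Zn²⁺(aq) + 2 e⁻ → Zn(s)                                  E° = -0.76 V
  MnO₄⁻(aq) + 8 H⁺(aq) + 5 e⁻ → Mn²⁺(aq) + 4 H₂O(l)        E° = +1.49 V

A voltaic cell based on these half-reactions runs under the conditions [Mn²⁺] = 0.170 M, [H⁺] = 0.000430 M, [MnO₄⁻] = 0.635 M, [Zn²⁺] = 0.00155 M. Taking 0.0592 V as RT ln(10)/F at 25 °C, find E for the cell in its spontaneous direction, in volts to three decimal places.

+2.021 V

MnO₄⁻/Mn²⁺ is the cathode (higher E°), Zn²⁺/Zn the anode: E°cell = +1.49 − (-0.76) = +2.25 V, n = 10.
Overall: 2 MnO₄⁻(aq) + 16 H⁺(aq) + 5 Zn(s) → 2 Mn²⁺(aq) + 8 H₂O(l) + 5 Zn²⁺(aq)
Q = [Mn²⁺]^2·[Zn²⁺]^5 / ([MnO₄⁻]^2·[H⁺]^16); log Q = 38.672.
E = E° − (0.0592/n) log Q = +2.25 − (0.0592/10)(38.672) = +2.021 V.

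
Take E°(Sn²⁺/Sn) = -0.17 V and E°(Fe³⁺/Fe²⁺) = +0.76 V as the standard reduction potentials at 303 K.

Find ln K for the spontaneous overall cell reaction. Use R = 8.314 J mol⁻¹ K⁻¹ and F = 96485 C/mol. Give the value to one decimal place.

71.2

Cathode: Fe³⁺/Fe²⁺; anode: Sn²⁺/Sn. E°cell = (+0.76) − (-0.17) = +0.93 V, with n = 2.
ΔG° = −nFE° = −RT ln K, so ln K = nFE°/(RT) = (2)(96485)(+0.93) / ((8.314)(303)) = 71.239.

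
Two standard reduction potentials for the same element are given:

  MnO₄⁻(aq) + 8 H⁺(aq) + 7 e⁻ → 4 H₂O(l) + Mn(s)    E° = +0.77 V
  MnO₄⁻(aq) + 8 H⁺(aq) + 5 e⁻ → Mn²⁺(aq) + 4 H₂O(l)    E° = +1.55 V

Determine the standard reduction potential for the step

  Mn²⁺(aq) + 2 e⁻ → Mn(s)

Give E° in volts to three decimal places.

Sequential free energies add, so n₃E°₃ = n₁E°₁ + n₂E°₂.
With n₃ = 7, and the known step contributing 5×(+1.55) V, the unknown satisfies 2·E° = 7×(+0.77) − 5×(+1.55) = -2.360.
E° = -2.360 / 2 = -1.180 V.

-1.180 V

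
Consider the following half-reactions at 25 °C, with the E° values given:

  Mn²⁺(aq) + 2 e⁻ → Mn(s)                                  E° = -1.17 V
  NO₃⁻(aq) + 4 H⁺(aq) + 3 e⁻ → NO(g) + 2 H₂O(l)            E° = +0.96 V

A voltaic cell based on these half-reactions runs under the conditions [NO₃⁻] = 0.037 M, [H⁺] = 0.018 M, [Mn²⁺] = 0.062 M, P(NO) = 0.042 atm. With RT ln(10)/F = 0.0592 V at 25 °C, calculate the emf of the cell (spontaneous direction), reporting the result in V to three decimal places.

+2.027 V

NO₃⁻/NO is the cathode (higher E°), Mn²⁺/Mn the anode: E°cell = +0.96 − (-1.17) = +2.13 V, n = 6.
Overall: 2 NO₃⁻(aq) + 8 H⁺(aq) + 3 Mn(s) → 2 NO(g) + 4 H₂O(l) + 3 Mn²⁺(aq)
Q = P(NO)^2·[Mn²⁺]^3 / ([NO₃⁻]^2·[H⁺]^8); log Q = 10.445.
E = E° − (0.0592/n) log Q = +2.13 − (0.0592/6)(10.445) = +2.027 V.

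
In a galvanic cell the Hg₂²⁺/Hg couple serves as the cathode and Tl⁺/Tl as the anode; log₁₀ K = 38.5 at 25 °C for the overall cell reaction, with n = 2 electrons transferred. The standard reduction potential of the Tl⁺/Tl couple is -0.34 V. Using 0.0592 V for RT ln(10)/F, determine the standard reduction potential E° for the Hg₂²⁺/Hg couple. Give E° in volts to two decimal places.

E°cell = (0.0592/n)·log K = (0.0592/2)(38.5) = +1.140 V.
Since Hg₂²⁺/Hg is the cathode and Tl⁺/Tl the anode, E°cell = E°(Hg₂²⁺/Hg) − E°(Tl⁺/Tl).
So E°(Hg₂²⁺/Hg) = E°cell + E°(Tl⁺/Tl) = +1.140 + (-0.34) = +0.80 V.

+0.80 V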